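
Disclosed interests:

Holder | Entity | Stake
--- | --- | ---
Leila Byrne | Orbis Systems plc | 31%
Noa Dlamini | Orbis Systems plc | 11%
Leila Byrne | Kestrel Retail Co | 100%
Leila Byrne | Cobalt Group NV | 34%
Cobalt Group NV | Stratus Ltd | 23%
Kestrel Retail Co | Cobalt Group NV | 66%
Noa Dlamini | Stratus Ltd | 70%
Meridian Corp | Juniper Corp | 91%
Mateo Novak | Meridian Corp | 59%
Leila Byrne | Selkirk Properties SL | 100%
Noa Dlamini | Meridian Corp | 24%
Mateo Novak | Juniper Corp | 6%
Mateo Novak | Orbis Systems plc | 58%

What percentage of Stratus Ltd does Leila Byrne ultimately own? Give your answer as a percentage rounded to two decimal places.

Leila reaches Stratus along 2 paths.
Via Kestrel → Cobalt: 100% × 66% × 23% = 15.18%.
Via Cobalt: 34% × 23% = 7.82%.
Total: 15.18% + 7.82% = 23%.
Rounded: 23.00%.

23.00%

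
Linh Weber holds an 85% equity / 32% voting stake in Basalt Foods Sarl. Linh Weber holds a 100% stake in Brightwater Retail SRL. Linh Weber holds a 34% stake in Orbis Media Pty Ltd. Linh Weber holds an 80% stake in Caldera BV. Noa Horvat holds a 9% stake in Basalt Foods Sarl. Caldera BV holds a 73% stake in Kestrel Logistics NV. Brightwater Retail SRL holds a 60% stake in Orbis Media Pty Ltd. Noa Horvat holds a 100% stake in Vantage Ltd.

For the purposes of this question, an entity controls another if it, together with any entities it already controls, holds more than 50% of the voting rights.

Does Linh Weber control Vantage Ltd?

Linh holds 100% of Brightwater, so Linh controls Brightwater.
Linh holds 80% of Caldera, so Linh controls Caldera.
Linh and Brightwater together hold 34% + 60% = 94% of Orbis, so Linh controls Orbis.
Caldera holds 73% of Kestrel, so Linh controls Kestrel.
Neither Linh nor any entity Linh controls holds any voting interest in Vantage.
So Linh does not control Vantage.

No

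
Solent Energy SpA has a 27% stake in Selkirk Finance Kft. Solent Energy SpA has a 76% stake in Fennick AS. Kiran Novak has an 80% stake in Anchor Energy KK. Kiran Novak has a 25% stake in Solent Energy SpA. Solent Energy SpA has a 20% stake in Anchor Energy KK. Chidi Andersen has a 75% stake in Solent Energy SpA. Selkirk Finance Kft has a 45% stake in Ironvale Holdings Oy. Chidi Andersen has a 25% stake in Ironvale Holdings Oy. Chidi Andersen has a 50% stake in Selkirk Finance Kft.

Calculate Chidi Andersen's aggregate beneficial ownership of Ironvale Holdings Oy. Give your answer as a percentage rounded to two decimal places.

Chidi reaches Ironvale along 3 paths.
Direct stake: 25% = 25%.
Via Solent → Selkirk: 75% × 27% × 45% = 9.1125%.
Via Selkirk: 50% × 45% = 22.5%.
Total: 25% + 9.1125% + 22.5% = 56.6125%.
Rounded: 56.61%.

56.61%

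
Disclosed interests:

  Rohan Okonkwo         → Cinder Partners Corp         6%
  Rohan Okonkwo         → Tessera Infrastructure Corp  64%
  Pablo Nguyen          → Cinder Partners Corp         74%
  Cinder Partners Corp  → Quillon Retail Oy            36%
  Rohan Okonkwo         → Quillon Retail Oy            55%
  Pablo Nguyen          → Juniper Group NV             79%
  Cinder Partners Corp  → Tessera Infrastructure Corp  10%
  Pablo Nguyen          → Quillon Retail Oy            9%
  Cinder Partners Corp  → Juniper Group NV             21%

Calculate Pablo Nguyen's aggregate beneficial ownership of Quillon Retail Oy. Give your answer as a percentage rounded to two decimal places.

35.64%

Pablo reaches Quillon along 2 paths.
Via Cinder: 74% × 36% = 26.64%.
Direct stake: 9% = 9%.
Total: 26.64% + 9% = 35.64%.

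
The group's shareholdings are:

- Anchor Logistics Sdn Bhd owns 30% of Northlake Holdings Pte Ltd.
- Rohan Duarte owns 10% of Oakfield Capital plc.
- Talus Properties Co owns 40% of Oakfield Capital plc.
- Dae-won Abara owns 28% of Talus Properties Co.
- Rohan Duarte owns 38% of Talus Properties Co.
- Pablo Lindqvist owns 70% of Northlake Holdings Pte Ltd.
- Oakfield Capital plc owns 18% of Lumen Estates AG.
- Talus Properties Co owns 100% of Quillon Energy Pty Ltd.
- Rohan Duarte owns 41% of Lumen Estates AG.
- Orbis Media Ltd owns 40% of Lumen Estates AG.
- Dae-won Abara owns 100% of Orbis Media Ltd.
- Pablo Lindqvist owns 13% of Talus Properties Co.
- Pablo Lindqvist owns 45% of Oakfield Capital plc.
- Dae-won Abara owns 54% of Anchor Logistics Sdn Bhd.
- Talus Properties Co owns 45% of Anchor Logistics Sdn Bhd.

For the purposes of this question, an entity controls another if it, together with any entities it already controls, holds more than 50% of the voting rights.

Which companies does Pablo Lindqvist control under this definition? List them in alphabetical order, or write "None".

Pablo holds 70% of Northlake, so Pablo controls Northlake.
No other company's threshold is met.

Northlake Holdings Pte Ltd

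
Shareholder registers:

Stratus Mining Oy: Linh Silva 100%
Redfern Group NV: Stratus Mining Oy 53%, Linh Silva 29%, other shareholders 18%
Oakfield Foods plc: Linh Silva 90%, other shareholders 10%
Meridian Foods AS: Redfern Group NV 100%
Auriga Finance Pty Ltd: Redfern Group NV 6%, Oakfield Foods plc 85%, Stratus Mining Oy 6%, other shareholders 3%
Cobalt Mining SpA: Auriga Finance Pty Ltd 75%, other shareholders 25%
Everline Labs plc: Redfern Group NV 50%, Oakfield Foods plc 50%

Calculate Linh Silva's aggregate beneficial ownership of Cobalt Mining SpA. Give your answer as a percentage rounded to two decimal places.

Linh reaches Cobalt along 4 paths.
Via Stratus → Redfern → Auriga: 100% × 53% × 6% × 75% = 2.385%.
Via Redfern → Auriga: 29% × 6% × 75% = 1.305%.
Via Oakfield → Auriga: 90% × 85% × 75% = 57.375%.
Via Stratus → Auriga: 100% × 6% × 75% = 4.5%.
Total: 2.385% + 1.305% + 57.375% + 4.5% = 65.565%.
Rounded: 65.57%.

65.57%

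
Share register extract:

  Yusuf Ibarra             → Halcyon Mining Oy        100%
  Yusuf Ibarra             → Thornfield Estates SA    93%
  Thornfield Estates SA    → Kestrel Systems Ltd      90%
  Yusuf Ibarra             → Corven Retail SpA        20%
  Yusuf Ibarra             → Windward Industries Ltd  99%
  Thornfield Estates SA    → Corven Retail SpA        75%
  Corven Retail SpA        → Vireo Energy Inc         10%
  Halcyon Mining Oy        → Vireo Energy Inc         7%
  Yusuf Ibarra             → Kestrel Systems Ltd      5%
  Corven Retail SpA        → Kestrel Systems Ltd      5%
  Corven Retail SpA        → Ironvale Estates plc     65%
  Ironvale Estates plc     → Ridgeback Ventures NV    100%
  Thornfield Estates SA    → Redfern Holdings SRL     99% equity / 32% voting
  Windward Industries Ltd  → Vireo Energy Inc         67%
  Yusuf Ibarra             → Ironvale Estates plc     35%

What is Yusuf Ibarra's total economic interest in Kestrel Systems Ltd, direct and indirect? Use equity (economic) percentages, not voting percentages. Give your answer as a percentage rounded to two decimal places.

Yusuf reaches Kestrel along 4 paths.
Via Thornfield: 93% × 90% = 83.7%.
Via Thornfield → Corven: 93% × 75% × 5% = 3.4875%.
Via Corven: 20% × 5% = 1%.
Direct stake: 5% = 5%.
Total: 83.7% + 3.4875% + 1% + 5% = 93.1875%.
Rounded: 93.19%.

93.19%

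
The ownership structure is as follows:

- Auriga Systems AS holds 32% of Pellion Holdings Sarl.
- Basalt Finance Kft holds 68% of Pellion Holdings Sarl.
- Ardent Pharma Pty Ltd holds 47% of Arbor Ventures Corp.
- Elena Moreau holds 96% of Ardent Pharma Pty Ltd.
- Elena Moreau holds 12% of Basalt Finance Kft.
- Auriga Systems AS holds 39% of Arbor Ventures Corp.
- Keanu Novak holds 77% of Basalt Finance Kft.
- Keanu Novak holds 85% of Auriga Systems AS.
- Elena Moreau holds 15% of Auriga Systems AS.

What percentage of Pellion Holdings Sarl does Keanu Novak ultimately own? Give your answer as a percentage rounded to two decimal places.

Keanu reaches Pellion along 2 paths.
Via Basalt: 77% × 68% = 52.36%.
Via Auriga: 85% × 32% = 27.2%.
Total: 52.36% + 27.2% = 79.56%.

79.56%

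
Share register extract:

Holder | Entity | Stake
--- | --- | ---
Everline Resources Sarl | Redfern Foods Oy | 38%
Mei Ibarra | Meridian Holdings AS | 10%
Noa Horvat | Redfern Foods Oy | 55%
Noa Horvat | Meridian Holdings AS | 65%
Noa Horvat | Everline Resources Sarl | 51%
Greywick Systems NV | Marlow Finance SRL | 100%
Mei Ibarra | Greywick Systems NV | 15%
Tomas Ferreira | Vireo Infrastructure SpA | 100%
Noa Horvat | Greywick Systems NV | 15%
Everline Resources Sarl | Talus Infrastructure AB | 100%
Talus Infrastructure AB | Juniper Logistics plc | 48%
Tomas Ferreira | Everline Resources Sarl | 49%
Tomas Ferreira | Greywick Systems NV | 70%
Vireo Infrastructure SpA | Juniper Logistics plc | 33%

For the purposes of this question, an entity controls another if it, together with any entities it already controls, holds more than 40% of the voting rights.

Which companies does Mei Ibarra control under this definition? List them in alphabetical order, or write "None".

None

Mei's largest direct stake is 15% in Greywick, which does not meet the threshold.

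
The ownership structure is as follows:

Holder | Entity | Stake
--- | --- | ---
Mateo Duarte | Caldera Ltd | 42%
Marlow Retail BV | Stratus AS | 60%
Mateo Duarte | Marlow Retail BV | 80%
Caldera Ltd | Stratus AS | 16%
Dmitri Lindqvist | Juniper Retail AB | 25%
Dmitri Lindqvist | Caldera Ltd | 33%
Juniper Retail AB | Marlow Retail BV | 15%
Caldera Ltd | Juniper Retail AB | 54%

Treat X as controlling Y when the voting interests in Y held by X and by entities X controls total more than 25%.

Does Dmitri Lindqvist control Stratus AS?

Dmitri holds 33% of Caldera, so Dmitri controls Caldera.
Caldera and Dmitri together hold 54% + 25% = 79% of Juniper, so Dmitri controls Juniper.
In Stratus, Dmitri's side holds only 16%, not > 25%.
So Dmitri does not control Stratus.

No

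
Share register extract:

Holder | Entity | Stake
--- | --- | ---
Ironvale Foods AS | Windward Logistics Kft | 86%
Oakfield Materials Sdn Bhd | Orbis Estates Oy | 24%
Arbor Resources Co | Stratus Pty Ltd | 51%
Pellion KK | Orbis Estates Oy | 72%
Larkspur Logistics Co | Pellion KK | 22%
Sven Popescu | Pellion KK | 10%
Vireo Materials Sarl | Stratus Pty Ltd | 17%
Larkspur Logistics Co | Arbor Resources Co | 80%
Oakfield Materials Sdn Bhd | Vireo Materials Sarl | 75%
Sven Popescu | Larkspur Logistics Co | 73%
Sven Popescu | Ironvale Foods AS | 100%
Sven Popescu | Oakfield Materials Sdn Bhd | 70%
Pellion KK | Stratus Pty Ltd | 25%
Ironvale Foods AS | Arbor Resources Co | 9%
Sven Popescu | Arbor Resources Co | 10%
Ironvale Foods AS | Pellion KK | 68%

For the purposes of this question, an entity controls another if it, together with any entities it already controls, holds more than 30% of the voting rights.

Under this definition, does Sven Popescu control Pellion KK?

Sven holds 73% of Larkspur, so Sven controls Larkspur.
Sven holds 100% of Ironvale, so Sven controls Ironvale.
Sven and Larkspur and Ironvale together hold 10% + 22% + 68% = 100% of Pellion, so Sven controls Pellion.

Yes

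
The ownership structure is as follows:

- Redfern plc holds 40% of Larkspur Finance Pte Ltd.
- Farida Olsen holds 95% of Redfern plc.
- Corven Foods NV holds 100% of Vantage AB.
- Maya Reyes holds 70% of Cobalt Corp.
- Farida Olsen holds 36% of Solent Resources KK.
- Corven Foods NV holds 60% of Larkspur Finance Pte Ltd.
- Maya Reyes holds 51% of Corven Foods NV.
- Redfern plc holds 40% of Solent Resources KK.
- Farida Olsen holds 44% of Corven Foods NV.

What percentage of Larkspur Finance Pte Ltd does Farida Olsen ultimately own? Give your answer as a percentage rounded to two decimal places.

64.40%

Farida reaches Larkspur along 2 paths.
Via Redfern: 95% × 40% = 38%.
Via Corven: 44% × 60% = 26.4%.
Total: 38% + 26.4% = 64.4%.
Rounded: 64.40%.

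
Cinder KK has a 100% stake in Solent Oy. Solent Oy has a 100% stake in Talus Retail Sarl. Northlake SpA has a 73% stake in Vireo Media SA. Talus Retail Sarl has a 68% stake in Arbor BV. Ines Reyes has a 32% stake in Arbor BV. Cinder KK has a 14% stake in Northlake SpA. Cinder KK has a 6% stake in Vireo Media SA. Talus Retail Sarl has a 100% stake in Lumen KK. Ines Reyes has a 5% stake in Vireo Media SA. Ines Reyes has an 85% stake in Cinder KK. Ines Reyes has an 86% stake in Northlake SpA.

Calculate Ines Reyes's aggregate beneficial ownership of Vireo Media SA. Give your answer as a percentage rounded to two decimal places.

Ines reaches Vireo along 4 paths.
Via Northlake: 86% × 73% = 62.78%.
Via Cinder → Northlake: 85% × 14% × 73% = 8.687%.
Direct stake: 5% = 5%.
Via Cinder: 85% × 6% = 5.1%.
Total: 62.78% + 8.687% + 5% + 5.1% = 81.567%.
Rounded: 81.57%.

81.57%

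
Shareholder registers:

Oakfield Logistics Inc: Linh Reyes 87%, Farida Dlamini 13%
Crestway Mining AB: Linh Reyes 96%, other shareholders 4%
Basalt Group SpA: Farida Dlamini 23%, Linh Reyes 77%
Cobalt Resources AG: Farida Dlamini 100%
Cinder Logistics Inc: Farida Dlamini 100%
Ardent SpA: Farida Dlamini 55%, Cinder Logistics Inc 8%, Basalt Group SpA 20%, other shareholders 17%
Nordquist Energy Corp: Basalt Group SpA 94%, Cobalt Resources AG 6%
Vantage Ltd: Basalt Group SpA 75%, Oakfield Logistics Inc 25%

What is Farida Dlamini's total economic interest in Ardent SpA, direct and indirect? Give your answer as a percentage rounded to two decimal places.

Farida reaches Ardent along 3 paths.
Direct stake: 55% = 55%.
Via Cinder: 100% × 8% = 8%.
Via Basalt: 23% × 20% = 4.6%.
Total: 55% + 8% + 4.6% = 67.6%.
Rounded: 67.60%.

67.60%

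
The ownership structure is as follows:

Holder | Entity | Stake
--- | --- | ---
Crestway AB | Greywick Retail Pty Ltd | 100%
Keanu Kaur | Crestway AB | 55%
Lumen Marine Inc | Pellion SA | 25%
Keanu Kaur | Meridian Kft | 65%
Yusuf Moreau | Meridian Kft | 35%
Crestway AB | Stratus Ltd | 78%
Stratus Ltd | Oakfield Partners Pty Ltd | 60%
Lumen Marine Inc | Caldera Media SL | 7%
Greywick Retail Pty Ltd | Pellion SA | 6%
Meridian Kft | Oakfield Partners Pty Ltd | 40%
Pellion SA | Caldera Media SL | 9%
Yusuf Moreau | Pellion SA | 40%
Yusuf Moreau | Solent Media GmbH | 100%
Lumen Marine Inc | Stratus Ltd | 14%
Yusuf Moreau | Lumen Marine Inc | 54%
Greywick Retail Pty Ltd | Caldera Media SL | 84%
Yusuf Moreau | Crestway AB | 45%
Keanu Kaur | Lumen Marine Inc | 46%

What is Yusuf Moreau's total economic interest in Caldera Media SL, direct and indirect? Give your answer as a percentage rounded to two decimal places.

Yusuf reaches Caldera along 5 paths.
Via Pellion: 40% × 9% = 3.6%.
Via Lumen → Pellion: 54% × 25% × 9% = 1.215%.
Via Crestway → Greywick → Pellion: 45% × 100% × 6% × 9% = 0.243%.
Via Crestway → Greywick: 45% × 100% × 84% = 37.8%.
Via Lumen: 54% × 7% = 3.78%.
Total: 3.6% + 1.215% + 0.243% + 37.8% + 3.78% = 46.638%.
Rounded: 46.64%.

46.64%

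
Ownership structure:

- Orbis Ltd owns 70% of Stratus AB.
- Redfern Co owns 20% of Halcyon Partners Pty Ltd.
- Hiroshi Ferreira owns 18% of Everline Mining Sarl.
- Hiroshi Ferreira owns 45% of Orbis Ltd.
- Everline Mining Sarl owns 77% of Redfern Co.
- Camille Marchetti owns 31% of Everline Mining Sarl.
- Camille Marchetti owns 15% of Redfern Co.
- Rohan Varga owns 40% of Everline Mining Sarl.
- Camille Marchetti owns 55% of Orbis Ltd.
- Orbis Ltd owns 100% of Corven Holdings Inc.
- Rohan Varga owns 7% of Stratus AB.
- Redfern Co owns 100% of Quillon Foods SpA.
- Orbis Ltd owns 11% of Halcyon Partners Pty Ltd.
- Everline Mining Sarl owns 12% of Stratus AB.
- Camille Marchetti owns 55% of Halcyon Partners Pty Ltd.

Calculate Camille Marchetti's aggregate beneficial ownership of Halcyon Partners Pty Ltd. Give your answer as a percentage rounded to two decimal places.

68.82%

Camille reaches Halcyon along 4 paths.
Via Everline → Redfern: 31% × 77% × 20% = 4.774%.
Via Redfern: 15% × 20% = 3%.
Direct stake: 55% = 55%.
Via Orbis: 55% × 11% = 6.05%.
Total: 4.774% + 3% + 55% + 6.05% = 68.824%.
Rounded: 68.82%.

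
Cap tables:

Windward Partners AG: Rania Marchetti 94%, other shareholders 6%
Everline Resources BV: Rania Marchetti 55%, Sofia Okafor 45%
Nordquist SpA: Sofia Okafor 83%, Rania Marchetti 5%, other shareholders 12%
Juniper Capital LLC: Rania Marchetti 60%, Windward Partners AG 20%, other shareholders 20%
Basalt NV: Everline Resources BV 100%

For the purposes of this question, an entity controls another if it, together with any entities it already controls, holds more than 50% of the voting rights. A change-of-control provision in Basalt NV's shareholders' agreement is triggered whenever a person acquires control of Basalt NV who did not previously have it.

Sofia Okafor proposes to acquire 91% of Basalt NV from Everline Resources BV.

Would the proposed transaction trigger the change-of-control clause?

Yes

The purchase adds only to Sofia's holdings (Everline's stake shrinks), so Sofia is the only person who could newly come to control Basalt.
Sofia holds 83% of Nordquist, so Sofia controls Nordquist.
Neither Sofia nor any entity Sofia controls holds any voting interest in Basalt.
So before the transaction, Sofia does not control Basalt.
After the purchase, Sofia holds 91% of Basalt directly, and Everline's stake falls to 9%.
Sofia holds 91% of Basalt, so Sofia controls Basalt.
Sofia did not control Basalt before and does after, so the clause is triggered.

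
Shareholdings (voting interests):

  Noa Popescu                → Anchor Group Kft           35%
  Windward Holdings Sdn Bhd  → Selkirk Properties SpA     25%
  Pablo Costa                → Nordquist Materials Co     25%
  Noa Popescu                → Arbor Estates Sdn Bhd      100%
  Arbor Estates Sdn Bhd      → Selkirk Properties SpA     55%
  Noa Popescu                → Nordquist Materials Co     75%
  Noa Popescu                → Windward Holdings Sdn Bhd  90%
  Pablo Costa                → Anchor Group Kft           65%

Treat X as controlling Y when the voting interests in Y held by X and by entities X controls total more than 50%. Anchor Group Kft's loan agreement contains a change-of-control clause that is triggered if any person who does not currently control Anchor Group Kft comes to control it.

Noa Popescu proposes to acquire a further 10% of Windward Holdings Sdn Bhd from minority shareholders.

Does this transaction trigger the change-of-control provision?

The purchase changes only Noa's holdings, so Noa is the only person who could newly come to control Anchor.
Noa holds 75% of Nordquist, so Noa controls Nordquist.
Noa holds 90% of Windward, so Noa controls Windward.
Noa holds 100% of Arbor, so Noa controls Arbor.
Windward and Arbor together hold 25% + 55% = 80% of Selkirk, so Noa controls Selkirk.
In Anchor, Noa's side holds only 35%, not > 50%.
So before the transaction, Noa does not control Anchor.
After the purchase, Noa's direct stake in Windward rises to 90% + 10% = 100%.
Noa holds 100% of Windward, so Noa controls Windward.
After the transaction, Noa's side holds 35% of Anchor, not > 50%, so Noa still does not control Anchor.
No new person acquires control, so the clause is not triggered.

No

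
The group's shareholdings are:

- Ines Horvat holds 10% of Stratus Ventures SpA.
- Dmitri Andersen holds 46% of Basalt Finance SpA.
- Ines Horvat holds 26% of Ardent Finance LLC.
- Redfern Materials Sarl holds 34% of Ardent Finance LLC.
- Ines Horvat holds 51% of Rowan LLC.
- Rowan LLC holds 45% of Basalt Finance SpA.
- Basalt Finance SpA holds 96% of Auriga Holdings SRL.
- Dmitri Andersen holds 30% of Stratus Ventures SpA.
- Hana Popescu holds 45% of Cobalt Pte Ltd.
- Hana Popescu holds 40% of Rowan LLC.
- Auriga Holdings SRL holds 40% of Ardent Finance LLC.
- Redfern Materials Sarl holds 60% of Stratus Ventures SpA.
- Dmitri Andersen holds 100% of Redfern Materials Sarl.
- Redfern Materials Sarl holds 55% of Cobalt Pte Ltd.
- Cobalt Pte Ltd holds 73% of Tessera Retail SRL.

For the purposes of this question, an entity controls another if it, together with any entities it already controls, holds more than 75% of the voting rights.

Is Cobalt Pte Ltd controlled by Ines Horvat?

No

Ines's largest direct stake is 51% in Rowan, which does not meet the threshold, so Ines controls no company.
Neither Ines nor any entity Ines controls holds any voting interest in Cobalt.
So Ines does not control Cobalt.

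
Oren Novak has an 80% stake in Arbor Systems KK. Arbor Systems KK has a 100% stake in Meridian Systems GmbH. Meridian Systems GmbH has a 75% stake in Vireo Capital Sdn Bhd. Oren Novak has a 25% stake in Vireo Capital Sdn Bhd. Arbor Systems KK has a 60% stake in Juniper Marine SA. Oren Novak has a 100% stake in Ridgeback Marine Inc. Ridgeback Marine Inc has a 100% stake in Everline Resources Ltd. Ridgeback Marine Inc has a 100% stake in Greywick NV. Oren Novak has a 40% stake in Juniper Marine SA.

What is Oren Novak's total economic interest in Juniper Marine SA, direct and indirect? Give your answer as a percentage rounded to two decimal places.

88.00%

Oren reaches Juniper along 2 paths.
Direct stake: 40% = 40%.
Via Arbor: 80% × 60% = 48%.
Total: 40% + 48% = 88%.
Rounded: 88.00%.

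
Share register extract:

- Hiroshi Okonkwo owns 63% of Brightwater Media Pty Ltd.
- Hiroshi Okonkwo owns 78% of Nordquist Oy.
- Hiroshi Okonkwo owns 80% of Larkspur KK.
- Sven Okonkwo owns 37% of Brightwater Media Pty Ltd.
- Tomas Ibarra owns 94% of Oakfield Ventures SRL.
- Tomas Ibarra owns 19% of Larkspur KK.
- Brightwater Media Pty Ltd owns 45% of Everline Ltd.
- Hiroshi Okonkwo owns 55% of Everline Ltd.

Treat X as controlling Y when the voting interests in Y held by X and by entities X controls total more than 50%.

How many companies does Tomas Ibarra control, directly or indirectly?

1

Tomas holds 94% of Oakfield, so Tomas controls Oakfield.
No other company's threshold is met.
Tomas controls 1 company.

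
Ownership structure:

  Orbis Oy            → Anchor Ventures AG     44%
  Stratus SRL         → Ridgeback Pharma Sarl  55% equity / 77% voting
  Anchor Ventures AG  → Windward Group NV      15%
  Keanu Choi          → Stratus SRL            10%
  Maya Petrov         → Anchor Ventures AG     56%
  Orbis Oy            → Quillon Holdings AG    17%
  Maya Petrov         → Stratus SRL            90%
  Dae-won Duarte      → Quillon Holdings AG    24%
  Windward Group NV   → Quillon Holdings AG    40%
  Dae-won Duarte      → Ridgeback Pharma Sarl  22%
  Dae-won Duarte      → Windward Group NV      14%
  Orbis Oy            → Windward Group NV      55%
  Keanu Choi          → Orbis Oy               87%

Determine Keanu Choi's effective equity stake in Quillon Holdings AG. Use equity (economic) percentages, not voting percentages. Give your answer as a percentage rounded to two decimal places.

Keanu reaches Quillon along 3 paths.
Via Orbis → Windward: 87% × 55% × 40% = 19.14%.
Via Orbis → Anchor → Windward: 87% × 44% × 15% × 40% = 2.2968%.
Via Orbis: 87% × 17% = 14.79%.
Total: 19.14% + 2.2968% + 14.79% = 36.2268%.
Rounded: 36.23%.

36.23%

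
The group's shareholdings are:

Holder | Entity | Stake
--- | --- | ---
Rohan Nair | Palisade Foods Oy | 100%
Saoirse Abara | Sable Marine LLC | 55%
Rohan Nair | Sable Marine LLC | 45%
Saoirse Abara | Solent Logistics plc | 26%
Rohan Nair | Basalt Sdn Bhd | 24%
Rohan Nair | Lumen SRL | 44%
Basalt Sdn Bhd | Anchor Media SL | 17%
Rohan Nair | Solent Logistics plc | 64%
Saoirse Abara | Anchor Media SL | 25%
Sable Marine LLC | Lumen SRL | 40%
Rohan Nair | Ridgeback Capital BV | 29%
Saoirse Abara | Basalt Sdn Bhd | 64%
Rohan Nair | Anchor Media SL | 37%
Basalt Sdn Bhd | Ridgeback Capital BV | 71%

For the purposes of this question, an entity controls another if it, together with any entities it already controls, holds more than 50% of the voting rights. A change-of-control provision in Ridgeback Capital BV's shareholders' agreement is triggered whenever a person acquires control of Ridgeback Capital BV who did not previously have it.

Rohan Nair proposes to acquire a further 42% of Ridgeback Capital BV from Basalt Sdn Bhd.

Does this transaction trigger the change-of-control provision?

Yes

The purchase adds only to Rohan's holdings (Basalt's stake shrinks), so Rohan is the only person who could newly come to control Ridgeback.
Rohan holds 64% of Solent, so Rohan controls Solent.
Rohan holds 100% of Palisade, so Rohan controls Palisade.
In Ridgeback, Rohan's side holds only 29%, not > 50%.
So before the transaction, Rohan does not control Ridgeback.
After the purchase, Rohan's direct stake in Ridgeback rises to 29% + 42% = 71%, and Basalt's stake falls to 29%.
Rohan holds 71% of Ridgeback, so Rohan controls Ridgeback.
Rohan did not control Ridgeback before and does after, so the clause is triggered.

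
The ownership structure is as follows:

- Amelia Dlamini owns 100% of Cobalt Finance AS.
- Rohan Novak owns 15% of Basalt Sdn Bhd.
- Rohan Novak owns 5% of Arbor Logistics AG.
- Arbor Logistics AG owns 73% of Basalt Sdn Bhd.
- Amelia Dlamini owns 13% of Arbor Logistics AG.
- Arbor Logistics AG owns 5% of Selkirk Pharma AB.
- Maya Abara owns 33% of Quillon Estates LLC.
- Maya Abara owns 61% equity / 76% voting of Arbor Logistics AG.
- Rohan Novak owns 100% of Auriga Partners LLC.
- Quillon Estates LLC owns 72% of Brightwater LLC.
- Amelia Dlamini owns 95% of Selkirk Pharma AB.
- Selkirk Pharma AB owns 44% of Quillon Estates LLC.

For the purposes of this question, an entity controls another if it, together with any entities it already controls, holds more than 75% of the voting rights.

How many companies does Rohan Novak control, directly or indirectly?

1

Rohan holds 100% of Auriga, so Rohan controls Auriga.
No other company's threshold is met.
Rohan controls 1 company.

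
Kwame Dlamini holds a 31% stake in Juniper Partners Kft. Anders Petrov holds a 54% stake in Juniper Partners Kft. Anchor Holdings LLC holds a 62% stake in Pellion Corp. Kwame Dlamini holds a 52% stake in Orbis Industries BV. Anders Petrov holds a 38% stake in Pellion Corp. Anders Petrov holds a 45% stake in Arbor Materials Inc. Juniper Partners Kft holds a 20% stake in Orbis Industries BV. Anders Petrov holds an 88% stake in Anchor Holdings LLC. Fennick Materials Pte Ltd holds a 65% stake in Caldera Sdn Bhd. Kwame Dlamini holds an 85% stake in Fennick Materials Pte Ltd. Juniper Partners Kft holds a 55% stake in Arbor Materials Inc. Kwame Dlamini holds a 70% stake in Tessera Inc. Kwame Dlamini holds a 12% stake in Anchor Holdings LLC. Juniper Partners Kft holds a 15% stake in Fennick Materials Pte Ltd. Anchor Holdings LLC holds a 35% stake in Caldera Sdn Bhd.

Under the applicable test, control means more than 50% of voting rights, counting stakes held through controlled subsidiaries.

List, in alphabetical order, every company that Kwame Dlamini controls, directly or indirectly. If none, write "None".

Caldera Sdn Bhd, Fennick Materials Pte Ltd, Orbis Industries BV, Tessera Inc

Kwame holds 85% of Fennick, so Kwame controls Fennick.
Fennick holds 65% of Caldera, so Kwame controls Caldera.
Kwame holds 70% of Tessera, so Kwame controls Tessera.
Kwame holds 52% of Orbis, so Kwame controls Orbis.
No other company's threshold is met.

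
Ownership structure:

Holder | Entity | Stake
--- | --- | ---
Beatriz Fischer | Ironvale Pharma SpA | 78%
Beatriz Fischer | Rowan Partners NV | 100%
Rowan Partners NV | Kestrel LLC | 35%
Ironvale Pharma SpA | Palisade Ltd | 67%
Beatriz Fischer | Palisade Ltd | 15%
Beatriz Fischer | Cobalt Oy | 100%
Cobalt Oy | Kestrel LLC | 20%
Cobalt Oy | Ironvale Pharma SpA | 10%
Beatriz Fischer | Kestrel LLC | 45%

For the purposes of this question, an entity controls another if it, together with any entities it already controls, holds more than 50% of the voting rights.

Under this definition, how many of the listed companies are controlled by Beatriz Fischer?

5

Beatriz holds 100% of Cobalt, so Beatriz controls Cobalt.
Beatriz holds 100% of Rowan, so Beatriz controls Rowan.
Rowan and Beatriz and Cobalt together hold 35% + 45% + 20% = 100% of Kestrel, so Beatriz controls Kestrel.
Beatriz and Cobalt together hold 78% + 10% = 88% of Ironvale, so Beatriz controls Ironvale.
Beatriz and Ironvale together hold 15% + 67% = 82% of Palisade, so Beatriz controls Palisade.
Beatriz controls 5 companies.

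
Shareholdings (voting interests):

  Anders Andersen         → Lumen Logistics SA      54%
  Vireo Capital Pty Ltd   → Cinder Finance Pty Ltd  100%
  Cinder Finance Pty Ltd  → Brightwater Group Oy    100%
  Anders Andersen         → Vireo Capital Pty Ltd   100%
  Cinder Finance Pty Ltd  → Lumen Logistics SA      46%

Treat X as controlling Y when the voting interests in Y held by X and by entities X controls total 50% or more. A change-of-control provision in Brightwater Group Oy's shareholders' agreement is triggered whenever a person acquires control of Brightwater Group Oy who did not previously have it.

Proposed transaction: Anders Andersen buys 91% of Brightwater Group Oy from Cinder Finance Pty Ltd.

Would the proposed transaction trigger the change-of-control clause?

The purchase adds only to Anders's holdings (Cinder's stake shrinks), so Anders is the only person who could newly come to control Brightwater.
Anders holds 100% of Vireo, so Anders controls Vireo.
Vireo holds 100% of Cinder, so Anders controls Cinder.
Cinder holds 100% of Brightwater, so Anders controls Brightwater.
So Anders already controls Brightwater before the transaction.
After the purchase, Anders holds 91% of Brightwater directly, and Cinder's stake falls to 9%.
Anders controlled Brightwater already, so this is not a new person acquiring control; every other person's position is unchanged or reduced.
No new person acquires control, so the clause is not triggered.

No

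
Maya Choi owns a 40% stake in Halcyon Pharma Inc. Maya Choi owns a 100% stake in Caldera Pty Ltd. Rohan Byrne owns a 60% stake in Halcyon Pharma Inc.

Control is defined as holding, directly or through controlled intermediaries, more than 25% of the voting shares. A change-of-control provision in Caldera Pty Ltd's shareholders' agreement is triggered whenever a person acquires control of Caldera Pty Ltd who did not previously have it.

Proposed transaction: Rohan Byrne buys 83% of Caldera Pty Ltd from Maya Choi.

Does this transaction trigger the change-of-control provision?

The purchase adds only to Rohan's holdings (Maya's stake shrinks), so Rohan is the only person who could newly come to control Caldera.
Rohan holds 60% of Halcyon, so Rohan controls Halcyon.
Neither Rohan nor any entity Rohan controls holds any voting interest in Caldera.
So before the transaction, Rohan does not control Caldera.
After the purchase, Rohan holds 83% of Caldera directly, and Maya's stake falls to 17%.
Rohan holds 83% of Caldera, so Rohan controls Caldera.
Rohan did not control Caldera before and does after, so the clause is triggered.

Yes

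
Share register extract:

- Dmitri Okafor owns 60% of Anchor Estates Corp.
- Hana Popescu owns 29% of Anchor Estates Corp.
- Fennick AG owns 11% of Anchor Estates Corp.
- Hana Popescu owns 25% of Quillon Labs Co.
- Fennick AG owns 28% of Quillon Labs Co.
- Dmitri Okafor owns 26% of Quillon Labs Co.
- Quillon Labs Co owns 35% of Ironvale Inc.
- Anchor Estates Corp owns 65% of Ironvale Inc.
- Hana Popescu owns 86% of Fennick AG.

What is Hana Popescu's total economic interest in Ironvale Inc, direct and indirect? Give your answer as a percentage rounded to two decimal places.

42.18%

Hana reaches Ironvale along 4 paths.
Via Fennick → Quillon: 86% × 28% × 35% = 8.428%.
Via Quillon: 25% × 35% = 8.75%.
Via Anchor: 29% × 65% = 18.85%.
Via Fennick → Anchor: 86% × 11% × 65% = 6.149%.
Total: 8.428% + 8.75% + 18.85% + 6.149% = 42.177%.
Rounded: 42.18%.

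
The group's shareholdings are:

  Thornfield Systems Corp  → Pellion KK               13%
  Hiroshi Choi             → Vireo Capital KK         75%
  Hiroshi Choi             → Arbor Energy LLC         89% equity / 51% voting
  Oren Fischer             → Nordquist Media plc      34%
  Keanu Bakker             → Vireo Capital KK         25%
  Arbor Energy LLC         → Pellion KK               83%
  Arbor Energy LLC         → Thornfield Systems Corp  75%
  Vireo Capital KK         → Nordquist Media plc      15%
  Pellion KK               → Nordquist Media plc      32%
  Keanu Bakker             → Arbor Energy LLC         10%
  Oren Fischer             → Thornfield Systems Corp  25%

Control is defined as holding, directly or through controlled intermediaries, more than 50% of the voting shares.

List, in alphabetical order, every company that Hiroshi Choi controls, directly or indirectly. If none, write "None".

Arbor Energy LLC, Pellion KK, Thornfield Systems Corp, Vireo Capital KK

Hiroshi holds 51% of Arbor, so Hiroshi controls Arbor.
Hiroshi holds 75% of Vireo, so Hiroshi controls Vireo.
Arbor holds 75% of Thornfield, so Hiroshi controls Thornfield.
Arbor and Thornfield together hold 83% + 13% = 96% of Pellion, so Hiroshi controls Pellion.
No other company's threshold is met.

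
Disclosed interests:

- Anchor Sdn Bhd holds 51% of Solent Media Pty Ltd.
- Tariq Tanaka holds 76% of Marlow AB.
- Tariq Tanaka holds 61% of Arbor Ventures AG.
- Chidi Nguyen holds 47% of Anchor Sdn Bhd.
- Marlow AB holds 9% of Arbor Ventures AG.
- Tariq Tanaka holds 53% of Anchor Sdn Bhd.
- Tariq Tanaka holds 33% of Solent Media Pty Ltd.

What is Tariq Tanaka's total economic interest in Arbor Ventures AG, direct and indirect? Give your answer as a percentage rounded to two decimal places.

67.84%

Tariq reaches Arbor along 2 paths.
Via Marlow: 76% × 9% = 6.84%.
Direct stake: 61% = 61%.
Total: 6.84% + 61% = 67.84%.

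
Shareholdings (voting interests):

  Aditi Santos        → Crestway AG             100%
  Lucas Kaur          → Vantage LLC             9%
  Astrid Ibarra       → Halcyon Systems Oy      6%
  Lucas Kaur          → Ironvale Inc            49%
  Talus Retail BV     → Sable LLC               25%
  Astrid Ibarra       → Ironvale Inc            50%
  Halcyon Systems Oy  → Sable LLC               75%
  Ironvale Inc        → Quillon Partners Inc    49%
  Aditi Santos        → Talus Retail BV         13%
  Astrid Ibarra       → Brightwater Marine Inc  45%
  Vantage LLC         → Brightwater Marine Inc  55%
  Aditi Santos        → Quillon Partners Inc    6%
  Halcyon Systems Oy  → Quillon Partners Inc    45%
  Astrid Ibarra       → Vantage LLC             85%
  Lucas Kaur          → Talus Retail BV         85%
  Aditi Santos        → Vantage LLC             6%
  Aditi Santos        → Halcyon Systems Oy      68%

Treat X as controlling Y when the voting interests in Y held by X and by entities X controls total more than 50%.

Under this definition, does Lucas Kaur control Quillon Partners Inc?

No

Lucas holds 85% of Talus, so Lucas controls Talus.
Neither Lucas nor any entity Lucas controls holds any voting interest in Quillon.
So Lucas does not control Quillon.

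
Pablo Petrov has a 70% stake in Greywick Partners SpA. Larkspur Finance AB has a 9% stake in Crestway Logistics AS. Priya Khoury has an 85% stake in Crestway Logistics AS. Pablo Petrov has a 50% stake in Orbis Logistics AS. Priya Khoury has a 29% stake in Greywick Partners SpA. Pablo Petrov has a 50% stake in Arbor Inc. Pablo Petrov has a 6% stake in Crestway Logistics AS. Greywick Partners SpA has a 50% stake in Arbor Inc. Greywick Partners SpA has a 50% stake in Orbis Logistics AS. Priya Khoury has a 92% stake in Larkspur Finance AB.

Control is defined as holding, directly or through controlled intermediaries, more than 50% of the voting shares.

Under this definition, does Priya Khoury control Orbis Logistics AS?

Priya holds 92% of Larkspur, so Priya controls Larkspur.
Priya and Larkspur together hold 85% + 9% = 94% of Crestway, so Priya controls Crestway.
Neither Priya nor any entity Priya controls holds any voting interest in Orbis.
So Priya does not control Orbis.

No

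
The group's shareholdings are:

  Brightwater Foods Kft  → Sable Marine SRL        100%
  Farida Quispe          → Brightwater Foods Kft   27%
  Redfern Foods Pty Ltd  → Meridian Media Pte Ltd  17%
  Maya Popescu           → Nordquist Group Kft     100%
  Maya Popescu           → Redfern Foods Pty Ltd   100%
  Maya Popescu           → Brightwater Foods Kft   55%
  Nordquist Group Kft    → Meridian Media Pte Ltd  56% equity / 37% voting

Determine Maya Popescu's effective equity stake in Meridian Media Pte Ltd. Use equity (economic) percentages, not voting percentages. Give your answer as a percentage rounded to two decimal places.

Maya reaches Meridian along 2 paths.
Via Redfern: 100% × 17% = 17%.
Via Nordquist: 100% × 56% = 56%.
Total: 17% + 56% = 73%.
Rounded: 73.00%.

73.00%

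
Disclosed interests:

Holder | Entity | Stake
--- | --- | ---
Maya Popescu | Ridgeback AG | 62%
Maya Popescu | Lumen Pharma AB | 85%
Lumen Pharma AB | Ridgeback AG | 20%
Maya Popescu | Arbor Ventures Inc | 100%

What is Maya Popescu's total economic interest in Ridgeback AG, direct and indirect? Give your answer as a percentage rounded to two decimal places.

Maya reaches Ridgeback along 2 paths.
Via Lumen: 85% × 20% = 17%.
Direct stake: 62% = 62%.
Total: 17% + 62% = 79%.
Rounded: 79.00%.

79.00%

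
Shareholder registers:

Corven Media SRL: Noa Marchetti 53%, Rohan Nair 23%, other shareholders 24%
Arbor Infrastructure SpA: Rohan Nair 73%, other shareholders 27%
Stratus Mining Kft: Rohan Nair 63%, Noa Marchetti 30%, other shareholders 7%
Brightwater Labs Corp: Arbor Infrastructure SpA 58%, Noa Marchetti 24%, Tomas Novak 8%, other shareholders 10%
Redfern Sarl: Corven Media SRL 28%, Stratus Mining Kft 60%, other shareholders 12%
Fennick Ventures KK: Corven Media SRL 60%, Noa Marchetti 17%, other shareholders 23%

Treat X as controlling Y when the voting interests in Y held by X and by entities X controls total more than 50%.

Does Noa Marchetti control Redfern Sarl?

No

Noa holds 53% of Corven, so Noa controls Corven.
Corven and Noa together hold 60% + 17% = 77% of Fennick, so Noa controls Fennick.
In Redfern, Noa's side holds only 28%, not > 50%.
So Noa does not control Redfern.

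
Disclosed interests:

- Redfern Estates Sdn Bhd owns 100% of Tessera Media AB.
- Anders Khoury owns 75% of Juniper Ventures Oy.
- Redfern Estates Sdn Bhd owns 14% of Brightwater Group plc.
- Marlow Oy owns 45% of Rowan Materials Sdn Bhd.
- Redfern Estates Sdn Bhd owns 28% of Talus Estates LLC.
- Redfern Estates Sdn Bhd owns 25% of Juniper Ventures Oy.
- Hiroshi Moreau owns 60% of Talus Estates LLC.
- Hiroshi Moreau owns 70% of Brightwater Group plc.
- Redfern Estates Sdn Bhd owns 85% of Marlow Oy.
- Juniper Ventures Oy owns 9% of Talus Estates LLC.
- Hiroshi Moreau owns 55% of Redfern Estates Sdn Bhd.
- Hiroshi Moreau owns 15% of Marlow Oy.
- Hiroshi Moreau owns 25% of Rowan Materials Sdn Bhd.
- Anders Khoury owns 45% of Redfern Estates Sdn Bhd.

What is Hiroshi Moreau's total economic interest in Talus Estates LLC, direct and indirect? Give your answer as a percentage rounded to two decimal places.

76.64%

Hiroshi reaches Talus along 3 paths.
Direct stake: 60% = 60%.
Via Redfern → Juniper: 55% × 25% × 9% = 1.2375%.
Via Redfern: 55% × 28% = 15.4%.
Total: 60% + 1.2375% + 15.4% = 76.6375%.
Rounded: 76.64%.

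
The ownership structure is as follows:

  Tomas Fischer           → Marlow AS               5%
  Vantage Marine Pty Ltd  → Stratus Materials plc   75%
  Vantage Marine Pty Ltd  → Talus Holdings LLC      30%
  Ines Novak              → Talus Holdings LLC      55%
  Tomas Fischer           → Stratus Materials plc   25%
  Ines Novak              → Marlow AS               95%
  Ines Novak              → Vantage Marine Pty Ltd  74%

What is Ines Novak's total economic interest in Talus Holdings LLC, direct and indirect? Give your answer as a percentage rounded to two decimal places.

Ines reaches Talus along 2 paths.
Via Vantage: 74% × 30% = 22.2%.
Direct stake: 55% = 55%.
Total: 22.2% + 55% = 77.2%.
Rounded: 77.20%.

77.20%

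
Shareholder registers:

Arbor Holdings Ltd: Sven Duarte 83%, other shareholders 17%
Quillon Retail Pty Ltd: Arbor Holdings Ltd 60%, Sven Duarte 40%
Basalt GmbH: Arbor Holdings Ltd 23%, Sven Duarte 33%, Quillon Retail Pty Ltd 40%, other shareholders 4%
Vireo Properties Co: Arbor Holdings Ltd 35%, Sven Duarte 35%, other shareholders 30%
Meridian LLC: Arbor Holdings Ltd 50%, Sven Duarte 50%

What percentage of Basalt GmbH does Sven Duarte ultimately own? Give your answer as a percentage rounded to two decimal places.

88.01%

Sven reaches Basalt along 4 paths.
Via Arbor: 83% × 23% = 19.09%.
Direct stake: 33% = 33%.
Via Arbor → Quillon: 83% × 60% × 40% = 19.92%.
Via Quillon: 40% × 40% = 16%.
Total: 19.09% + 33% + 19.92% + 16% = 88.01%.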